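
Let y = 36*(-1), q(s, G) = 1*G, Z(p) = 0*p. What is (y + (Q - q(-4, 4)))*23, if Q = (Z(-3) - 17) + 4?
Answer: -1219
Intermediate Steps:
Z(p) = 0
Q = -13 (Q = (0 - 17) + 4 = -17 + 4 = -13)
q(s, G) = G
y = -36
(y + (Q - q(-4, 4)))*23 = (-36 + (-13 - 1*4))*23 = (-36 + (-13 - 4))*23 = (-36 - 17)*23 = -53*23 = -1219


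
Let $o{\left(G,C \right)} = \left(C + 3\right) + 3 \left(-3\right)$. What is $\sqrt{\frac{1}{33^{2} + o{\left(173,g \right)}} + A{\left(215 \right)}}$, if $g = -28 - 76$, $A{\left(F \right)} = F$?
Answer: $\frac{\sqrt{206065794}}{979} \approx 14.663$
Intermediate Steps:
$g = -104$
$o{\left(G,C \right)} = -6 + C$ ($o{\left(G,C \right)} = \left(3 + C\right) - 9 = -6 + C$)
$\sqrt{\frac{1}{33^{2} + o{\left(173,g \right)}} + A{\left(215 \right)}} = \sqrt{\frac{1}{33^{2} - 110} + 215} = \sqrt{\frac{1}{1089 - 110} + 215} = \sqrt{\frac{1}{979} + 215} = \sqrt{\frac{210486}{979}} = \frac{\sqrt{206065794}}{979}$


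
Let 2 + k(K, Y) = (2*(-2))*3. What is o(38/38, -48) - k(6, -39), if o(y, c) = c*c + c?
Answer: 2270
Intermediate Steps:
k(K, Y) = -14 (k(K, Y) = -2 + (2*(-2))*3 = -2 - 4*3 = -2 - 12 = -14)
o(y, c) = c + c² (o(y, c) = c² + c = c + c²)
o(38/38, -48) - k(6, -39) = -48*(1 - 48) - 1*(-14) = -48*(-47) + 14 = 2256 + 14 = 2270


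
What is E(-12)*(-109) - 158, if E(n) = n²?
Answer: -15854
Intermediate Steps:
E(-12)*(-109) - 158 = (-12)²*(-109) - 158 = 144*(-109) - 158 = -15696 - 158 = -15854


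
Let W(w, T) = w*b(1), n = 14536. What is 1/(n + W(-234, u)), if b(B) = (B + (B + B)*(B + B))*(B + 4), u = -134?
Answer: 1/8686 ≈ 0.00011513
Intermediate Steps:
b(B) = (4 + B)*(B + 4*B²) (b(B) = (B + (2*B)*(2*B))*(4 + B) = (B + 4*B²)*(4 + B) = (4 + B)*(B + 4*B²))
W(w, T) = 25*w (W(w, T) = w*(1*(4 + 4*1² + 17*1)) = w*(1*(4 + 4*1 + 17)) = w*(1*(4 + 4 + 17)) = w*(1*25) = w*25 = 25*w)
1/(n + W(-234, u)) = 1/(14536 + 25*(-234)) = 1/(14536 - 5850) = 1/8686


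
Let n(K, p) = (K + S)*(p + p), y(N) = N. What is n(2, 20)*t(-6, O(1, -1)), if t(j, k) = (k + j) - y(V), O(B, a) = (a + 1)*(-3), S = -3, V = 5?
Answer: 440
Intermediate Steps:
n(K, p) = 2*p*(-3 + K) (n(K, p) = (K - 3)*(p + p) = (-3 + K)*(2*p) = 2*p*(-3 + K))
O(B, a) = -3 - 3*a (O(B, a) = (1 + a)*(-3) = -3 - 3*a)
t(j, k) = -5 + j + k (t(j, k) = (k + j) - 1*5 = (j + k) - 5 = -5 + j + k)
n(2, 20)*t(-6, O(1, -1)) = (2*20*(-3 + 2))*(-5 - 6 + (-3 - 3*(-1))) = (2*20*(-1))*(-5 - 6 + (-3 + 3)) = -40*(-5 - 6 + 0) = -40*(-11) = 440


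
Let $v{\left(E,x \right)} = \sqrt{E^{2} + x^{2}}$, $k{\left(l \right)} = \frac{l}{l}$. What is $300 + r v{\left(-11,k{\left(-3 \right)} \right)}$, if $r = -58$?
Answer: $300 - 58 \sqrt{122} \approx -340.63$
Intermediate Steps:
$k{\left(l \right)} = 1$
$300 + r v{\left(-11,k{\left(-3 \right)} \right)} = 300 - 58 \sqrt{\left(-11\right)^{2} + 1^{2}} = 300 - 58 \sqrt{121 + 1} = 300 - 58 \sqrt{122}$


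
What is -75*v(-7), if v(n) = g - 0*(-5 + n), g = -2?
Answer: 150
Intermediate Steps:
v(n) = -2 (v(n) = -2 - 0*(-5 + n) = -2 - 1*0 = -2 + 0 = -2)
-75*v(-7) = -75*(-2) = 150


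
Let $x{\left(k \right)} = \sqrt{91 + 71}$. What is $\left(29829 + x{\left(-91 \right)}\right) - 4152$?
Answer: $25677 + 9 \sqrt{2} \approx 25690.0$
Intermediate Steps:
$x{\left(k \right)} = 9 \sqrt{2}$ ($x{\left(k \right)} = \sqrt{162} = 9 \sqrt{2}$)
$\left(29829 + x{\left(-91 \right)}\right) - 4152 = \left(29829 + 9 \sqrt{2}\right) - 4152 = 25677 + 9 \sqrt{2}$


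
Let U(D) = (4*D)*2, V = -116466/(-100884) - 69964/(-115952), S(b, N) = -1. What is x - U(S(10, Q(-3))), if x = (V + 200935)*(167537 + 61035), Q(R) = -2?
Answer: 399745595907291795/8703647 ≈ 4.5929e+10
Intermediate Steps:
V = 61198553/34814588 (V = -116466*(-1/100884) - 69964*(-1/115952) = 2773/2402 + 17491/28988 = 61198553/34814588 ≈ 1.7578)
x = 399745595837662619/8703647 (x = (61198553/34814588 + 200935)*(167537 + 61035) = (6995530438333/34814588)*228572 = 399745595837662619/8703647 ≈ 4.5929e+10)
U(D) = 8*D
x - U(S(10, Q(-3))) = 399745595837662619/8703647 - 8*(-1) = 399745595837662619/8703647 - 1*(-8) = 399745595837662619/8703647 + 8 = 399745595907291795/8703647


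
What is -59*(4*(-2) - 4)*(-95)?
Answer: -67260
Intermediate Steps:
-59*(4*(-2) - 4)*(-95) = -59*(-8 - 4)*(-95) = -59*(-12)*(-95) = 708*(-95) = -67260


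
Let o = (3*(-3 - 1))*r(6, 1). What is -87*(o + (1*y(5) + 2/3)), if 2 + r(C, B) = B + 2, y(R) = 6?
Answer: 464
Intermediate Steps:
r(C, B) = B (r(C, B) = -2 + (B + 2) = -2 + (2 + B) = B)
o = -12 (o = (3*(-3 - 1))*1 = (3*(-4))*1 = -12*1 = -12)
-87*(o + (1*y(5) + 2/3)) = -87*(-12 + (1*6 + 2/3)) = -87*(-12 + (6 + 2*(⅓))) = -87*(-12 + (6 + ⅔)) = -87*(-12 + 20/3) = -87*(-16/3) = 464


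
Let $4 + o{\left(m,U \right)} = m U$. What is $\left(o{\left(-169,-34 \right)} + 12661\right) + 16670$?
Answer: $35073$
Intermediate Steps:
$o{\left(m,U \right)} = -4 + U m$ ($o{\left(m,U \right)} = -4 + m U = -4 + U m$)
$\left(o{\left(-169,-34 \right)} + 12661\right) + 16670 = \left(\left(-4 - -5746\right) + 12661\right) + 16670 = \left(\left(-4 + 5746\right) + 12661\right) + 16670 = \left(5742 + 12661\right) + 16670 = 18403 + 16670 = 35073$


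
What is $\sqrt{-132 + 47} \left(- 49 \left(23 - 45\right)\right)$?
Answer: $1078 i \sqrt{85} \approx 9938.7 i$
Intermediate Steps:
$\sqrt{-132 + 47} \left(- 49 \left(23 - 45\right)\right) = \sqrt{-85} \left(- 49 \left(23 - 45\right)\right) = i \sqrt{85} \left(\left(-49\right) \left(-22\right)\right) = i \sqrt{85} \cdot 1078 = 1078 i \sqrt{85}$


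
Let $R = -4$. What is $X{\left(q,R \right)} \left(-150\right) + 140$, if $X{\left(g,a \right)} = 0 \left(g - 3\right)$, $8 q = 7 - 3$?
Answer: $140$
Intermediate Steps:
$q = \frac{1}{2}$ ($q = \frac{7 - 3}{8} = \frac{1}{8} \cdot 4 = \frac{1}{2} \approx 0.5$)
$X{\left(g,a \right)} = 0$ ($X{\left(g,a \right)} = 0 \left(-3 + g\right) = 0$)
$X{\left(q,R \right)} \left(-150\right) + 140 = 0 \left(-150\right) + 140 = 0 + 140 = 140$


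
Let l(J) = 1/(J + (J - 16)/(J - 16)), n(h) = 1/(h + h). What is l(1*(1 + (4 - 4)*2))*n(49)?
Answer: 1/196 ≈ 0.0051020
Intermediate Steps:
n(h) = 1/(2*h)
l(J) = 1/(1 + J) (l(J) = 1/(J + (-16 + J)/(-16 + J)) = 1/(J + 1) = 1/(1 + J))
l(1*(1 + (4 - 4)*2))*n(49) = ((1/2)/49)/(1 + 1*(1 + (4 - 4)*2)) = ((1/2)*(1/49))/(1 + 1*(1 + 0*2)) = (1/98)/(1 + 1*(1 + 0)) = (1/98)/(1 + 1*1) = (1/98)/(1 + 1) = (1/98)/2 = (1/2)*(1/98) = 1/196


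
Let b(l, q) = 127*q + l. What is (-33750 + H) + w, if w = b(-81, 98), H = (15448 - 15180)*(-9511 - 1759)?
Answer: -3041745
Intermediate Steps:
H = -3020360 (H = 268*(-11270) = -3020360)
b(l, q) = l + 127*q
w = 12365 (w = -81 + 127*98 = -81 + 12446 = 12365)
(-33750 + H) + w = (-33750 - 3020360) + 12365 = -3054110 + 12365 = -3041745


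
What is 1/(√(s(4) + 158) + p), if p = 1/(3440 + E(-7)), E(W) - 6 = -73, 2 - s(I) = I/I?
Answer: -3373/1808963510 + 11377129*√159/1808963510 ≈ 0.079303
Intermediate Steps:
s(I) = 1 (s(I) = 2 - I/I = 2 - 1*1 = 2 - 1 = 1)
E(W) = -67 (E(W) = 6 - 73 = -67)
p = 1/3373 (p = 1/(3440 - 67) = 1/3373 ≈ 0.00029647)
1/(√(s(4) + 158) + p) = 1/(√(1 + 158) + 1/3373) = 1/(√159 + 1/3373) = 1/(1/3373 + √159)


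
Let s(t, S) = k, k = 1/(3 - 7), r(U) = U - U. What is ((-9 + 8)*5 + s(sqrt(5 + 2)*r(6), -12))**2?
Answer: 441/16 ≈ 27.563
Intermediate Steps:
r(U) = 0
k = -1/4 (k = 1/(-4) = -1/4 ≈ -0.25000)
s(t, S) = -1/4
((-9 + 8)*5 + s(sqrt(5 + 2)*r(6), -12))**2 = ((-9 + 8)*5 - 1/4)**2 = (-1*5 - 1/4)**2 = (-5 - 1/4)**2 = (-21/4)**2 = 441/16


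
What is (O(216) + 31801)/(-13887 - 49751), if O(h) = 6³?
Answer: -32017/63638 ≈ -0.50311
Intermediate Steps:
O(h) = 216
(O(216) + 31801)/(-13887 - 49751) = (216 + 31801)/(-13887 - 49751) = 32017/(-63638) = 32017*(-1/63638) = -32017/63638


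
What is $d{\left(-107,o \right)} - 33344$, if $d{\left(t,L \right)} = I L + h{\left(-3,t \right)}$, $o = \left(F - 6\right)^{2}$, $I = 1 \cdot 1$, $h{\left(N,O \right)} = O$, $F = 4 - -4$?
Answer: $-33447$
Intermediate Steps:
$F = 8$ ($F = 4 + 4 = 8$)
$I = 1$
$o = 4$ ($o = \left(8 - 6\right)^{2} = 2^{2} = 4$)
$d{\left(t,L \right)} = L + t$ ($d{\left(t,L \right)} = 1 L + t = L + t$)
$d{\left(-107,o \right)} - 33344 = \left(4 - 107\right) - 33344 = -103 - 33344 = -33447$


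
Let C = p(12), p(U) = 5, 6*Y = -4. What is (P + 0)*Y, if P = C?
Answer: -10/3 ≈ -3.3333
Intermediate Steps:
Y = -⅔ (Y = (⅙)*(-4) = -⅔ ≈ -0.66667)
C = 5
P = 5
(P + 0)*Y = (5 + 0)*(-⅔) = 5*(-⅔) = -10/3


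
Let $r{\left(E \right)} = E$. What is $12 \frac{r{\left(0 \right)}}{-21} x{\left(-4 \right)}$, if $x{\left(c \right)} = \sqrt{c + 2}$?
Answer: $0$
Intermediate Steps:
$x{\left(c \right)} = \sqrt{2 + c}$
$12 \frac{r{\left(0 \right)}}{-21} x{\left(-4 \right)} = 12 \frac{0}{-21} \sqrt{2 - 4} = 12 \cdot 0 \left(- \frac{1}{21}\right) \sqrt{-2} = 12 \cdot 0 i \sqrt{2} = 0 i \sqrt{2} = 0$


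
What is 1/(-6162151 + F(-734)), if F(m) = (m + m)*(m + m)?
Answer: -1/4007127 ≈ -2.4956e-7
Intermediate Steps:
F(m) = 4*m² (F(m) = (2*m)*(2*m) = 4*m²)
1/(-6162151 + F(-734)) = 1/(-6162151 + 4*(-734)²) = 1/(-6162151 + 4*538756) = 1/(-6162151 + 2155024) = 1/(-4007127) = -1/4007127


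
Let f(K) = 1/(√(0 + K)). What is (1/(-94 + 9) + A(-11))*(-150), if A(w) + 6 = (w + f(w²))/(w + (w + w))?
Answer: 1752930/2057 ≈ 852.18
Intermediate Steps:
f(K) = K^(-½) (f(K) = 1/(√K) = K^(-½))
A(w) = -6 + (w + (w²)^(-½))/(3*w) (A(w) = -6 + (w + (w²)^(-½))/(w + (w + w)) = -6 + (w + (w²)^(-½))/(w + 2*w) = -6 + (w + (w²)^(-½))/((3*w)) = -6 + (w + (w²)^(-½))*(1/(3*w)) = -6 + (w + (w²)^(-½))/(3*w))
(1/(-94 + 9) + A(-11))*(-150) = (1/(-94 + 9) + (-17/3 + (⅓)/(-11*√((-11)²))))*(-150) = (1/(-85) + (-17/3 + (⅓)*(-1/11)/√121))*(-150) = (-1/85 + (-17/3 + (⅓)*(-1/11)*(1/11)))*(-150) = (-1/85 + (-17/3 - 1/363))*(-150) = (-1/85 - 686/121)*(-150) = -58431/10285*(-150) = 1752930/2057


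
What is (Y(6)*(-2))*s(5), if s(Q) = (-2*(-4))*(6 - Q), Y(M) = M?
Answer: -96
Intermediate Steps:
s(Q) = 48 - 8*Q (s(Q) = 8*(6 - Q) = 48 - 8*Q)
(Y(6)*(-2))*s(5) = (6*(-2))*(48 - 8*5) = -12*(48 - 40) = -12*8 = -96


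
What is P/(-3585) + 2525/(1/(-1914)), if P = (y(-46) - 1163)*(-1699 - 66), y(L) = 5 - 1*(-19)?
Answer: -3465555517/717 ≈ -4.8334e+6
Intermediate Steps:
y(L) = 24 (y(L) = 5 + 19 = 24)
P = 2010335 (P = (24 - 1163)*(-1699 - 66) = -1139*(-1765) = 2010335)
P/(-3585) + 2525/(1/(-1914)) = 2010335/(-3585) + 2525/(1/(-1914)) = 2010335*(-1/3585) + 2525/(-1/1914) = -402067/717 + 2525*(-1914) = -402067/717 - 4832850 = -3465555517/717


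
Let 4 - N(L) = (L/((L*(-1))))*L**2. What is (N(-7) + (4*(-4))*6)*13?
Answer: -559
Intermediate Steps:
N(L) = 4 + L**2 (N(L) = 4 - L/((L*(-1)))*L**2 = 4 - L/((-L))*L**2 = 4 - L*(-1/L)*L**2 = 4 - (-1)*L**2 = 4 + L**2)
(N(-7) + (4*(-4))*6)*13 = ((4 + (-7)**2) + (4*(-4))*6)*13 = ((4 + 49) - 16*6)*13 = (53 - 96)*13 = -43*13 = -559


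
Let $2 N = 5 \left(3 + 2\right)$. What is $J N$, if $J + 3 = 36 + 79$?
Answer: $1400$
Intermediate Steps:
$N = \frac{25}{2}$ ($N = \frac{5 \left(3 + 2\right)}{2} = \frac{5 \cdot 5}{2} = \frac{1}{2} \cdot 25 = \frac{25}{2} \approx 12.5$)
$J = 112$ ($J = -3 + \left(36 + 79\right) = -3 + 115 = 112$)
$J N = 112 \cdot \frac{25}{2} = 1400$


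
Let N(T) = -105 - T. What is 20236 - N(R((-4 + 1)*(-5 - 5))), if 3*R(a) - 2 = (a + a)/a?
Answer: 61027/3 ≈ 20342.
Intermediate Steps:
R(a) = 4/3 (R(a) = ⅔ + ((a + a)/a)/3 = ⅔ + ((2*a)/a)/3 = ⅔ + (⅓)*2 = ⅔ + ⅔ = 4/3)
20236 - N(R((-4 + 1)*(-5 - 5))) = 20236 - (-105 - 1*4/3) = 20236 - (-105 - 4/3) = 20236 - 1*(-319/3) = 20236 + 319/3 = 61027/3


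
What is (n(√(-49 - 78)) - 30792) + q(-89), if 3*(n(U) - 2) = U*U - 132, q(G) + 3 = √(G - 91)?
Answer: -92638/3 + 6*I*√5 ≈ -30879.0 + 13.416*I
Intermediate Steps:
q(G) = -3 + √(-91 + G) (q(G) = -3 + √(G - 91) = -3 + √(-91 + G))
n(U) = -42 + U²/3 (n(U) = 2 + (U*U - 132)/3 = 2 + (U² - 132)/3 = 2 + (-132 + U²)/3 = 2 + (-44 + U²/3) = -42 + U²/3)
(n(√(-49 - 78)) - 30792) + q(-89) = ((-42 + (√(-49 - 78))²/3) - 30792) + (-3 + √(-91 - 89)) = ((-42 + (√(-127))²/3) - 30792) + (-3 + √(-180)) = ((-42 + (I*√127)²/3) - 30792) + (-3 + 6*I*√5) = ((-42 + (⅓)*(-127)) - 30792) + (-3 + 6*I*√5) = ((-42 - 127/3) - 30792) + (-3 + 6*I*√5) = (-253/3 - 30792) + (-3 + 6*I*√5) = -92629/3 + (-3 + 6*I*√5) = -92638/3 + 6*I*√5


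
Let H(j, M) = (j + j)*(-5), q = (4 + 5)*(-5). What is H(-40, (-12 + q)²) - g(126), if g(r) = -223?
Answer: 623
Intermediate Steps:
q = -45 (q = 9*(-5) = -45)
H(j, M) = -10*j (H(j, M) = (2*j)*(-5) = -10*j)
H(-40, (-12 + q)²) - g(126) = -10*(-40) - 1*(-223) = 400 + 223 = 623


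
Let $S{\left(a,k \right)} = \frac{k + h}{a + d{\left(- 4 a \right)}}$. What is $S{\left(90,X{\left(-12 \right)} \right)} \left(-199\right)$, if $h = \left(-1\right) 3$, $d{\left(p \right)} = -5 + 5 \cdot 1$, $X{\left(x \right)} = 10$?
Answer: $- \frac{1393}{90} \approx -15.478$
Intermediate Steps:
$d{\left(p \right)} = 0$ ($d{\left(p \right)} = -5 + 5 = 0$)
$h = -3$
$S{\left(a,k \right)} = \frac{-3 + k}{a}$ ($S{\left(a,k \right)} = \frac{k - 3}{a + 0} = \frac{-3 + k}{a}$)
$S{\left(90,X{\left(-12 \right)} \right)} \left(-199\right) = \frac{-3 + 10}{90} \left(-199\right) = \frac{1}{90} \cdot 7 \left(-199\right) = \frac{7}{90} \left(-199\right) = - \frac{1393}{90}$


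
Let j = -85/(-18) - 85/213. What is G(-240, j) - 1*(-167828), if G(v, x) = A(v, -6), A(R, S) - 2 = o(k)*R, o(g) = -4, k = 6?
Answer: 168790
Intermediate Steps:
j = 5525/1278 (j = -85*(-1/18) - 85*1/213 = 85/18 - 85/213 = 5525/1278 ≈ 4.3232)
A(R, S) = 2 - 4*R
G(v, x) = 2 - 4*v
G(-240, j) - 1*(-167828) = (2 - 4*(-240)) - 1*(-167828) = (2 + 960) + 167828 = 962 + 167828 = 168790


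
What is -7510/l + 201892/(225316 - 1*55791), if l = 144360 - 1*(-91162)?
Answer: 23138437437/19963433525 ≈ 1.1590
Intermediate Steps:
l = 235522 (l = 144360 + 91162 = 235522)
-7510/l + 201892/(225316 - 1*55791) = -7510/235522 + 201892/(225316 - 1*55791) = -7510*1/235522 + 201892/(225316 - 55791) = -3755/117761 + 201892/169525 = 23138437437/19963433525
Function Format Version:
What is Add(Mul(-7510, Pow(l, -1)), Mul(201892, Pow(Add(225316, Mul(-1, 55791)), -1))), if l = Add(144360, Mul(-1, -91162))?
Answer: Rational(23138437437, 19963433525) ≈ 1.1590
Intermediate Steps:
l = 235522 (l = Add(144360, 91162) = 235522)
Add(Mul(-7510, Pow(l, -1)), Mul(201892, Pow(Add(225316, Mul(-1, 55791)), -1))) = Add(Mul(-7510, Pow(235522, -1)), Mul(201892, Pow(Add(225316, Mul(-1, 55791)), -1))) = Add(Mul(-7510, Rational(1, 235522)), Mul(201892, Pow(Add(225316, -55791), -1))) = Add(Rational(-3755, 117761), Mul(201892, Pow(169525, -1))) = Add(Rational(-3755, 117761), Mul(201892, Rational(1, 169525))) = Add(Rational(-3755, 117761), Rational(201892, 169525)) = Rational(23138437437, 19963433525)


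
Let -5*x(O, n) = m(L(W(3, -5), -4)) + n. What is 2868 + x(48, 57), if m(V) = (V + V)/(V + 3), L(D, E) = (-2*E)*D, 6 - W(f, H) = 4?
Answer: 54269/19 ≈ 2856.3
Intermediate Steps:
W(f, H) = 2 (W(f, H) = 6 - 1*4 = 6 - 4 = 2)
L(D, E) = -2*D*E
m(V) = 2*V/(3 + V) (m(V) = (2*V)/(3 + V) = 2*V/(3 + V))
x(O, n) = -32/95 - n/5 (x(O, n) = -(2*(-2*2*(-4))/(3 - 2*2*(-4)) + n)/5 = -(2*16/(3 + 16) + n)/5 = -(2*16/19 + n)/5 = -(2*16*(1/19) + n)/5 = -(32/19 + n)/5 = -32/95 - n/5)
2868 + x(48, 57) = 2868 + (-32/95 - ⅕*57) = 2868 + (-32/95 - 57/5) = 2868 - 223/19 = 54269/19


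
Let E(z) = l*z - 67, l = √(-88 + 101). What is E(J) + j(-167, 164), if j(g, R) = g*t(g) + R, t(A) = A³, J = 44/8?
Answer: 777796418 + 11*√13/2 ≈ 7.7780e+8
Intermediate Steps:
J = 11/2 (J = 44*(⅛) = 11/2 ≈ 5.5000)
l = √13 ≈ 3.6056
j(g, R) = R + g⁴ (j(g, R) = g*g³ + R = g⁴ + R = R + g⁴)
E(z) = -67 + z*√13 (E(z) = √13*z - 67 = z*√13 - 67 = -67 + z*√13)
E(J) + j(-167, 164) = (-67 + 11*√13/2) + (164 + (-167)⁴) = (-67 + 11*√13/2) + (164 + 777796321) = (-67 + 11*√13/2) + 777796485 = 777796418 + 11*√13/2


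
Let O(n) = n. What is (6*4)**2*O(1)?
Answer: 576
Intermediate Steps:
(6*4)**2*O(1) = (6*4)**2*1 = 24**2*1 = 576*1 = 576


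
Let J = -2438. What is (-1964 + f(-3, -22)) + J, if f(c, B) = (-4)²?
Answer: -4386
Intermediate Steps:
f(c, B) = 16
(-1964 + f(-3, -22)) + J = (-1964 + 16) - 2438 = -1948 - 2438 = -4386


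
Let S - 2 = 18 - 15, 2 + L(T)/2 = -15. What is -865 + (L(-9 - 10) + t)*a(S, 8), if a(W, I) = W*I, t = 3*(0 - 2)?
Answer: -2465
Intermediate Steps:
L(T) = -34 (L(T) = -4 + 2*(-15) = -4 - 30 = -34)
S = 5 (S = 2 + (18 - 15) = 2 + 3 = 5)
t = -6 (t = 3*(-2) = -6)
a(W, I) = I*W
-865 + (L(-9 - 10) + t)*a(S, 8) = -865 + (-34 - 6)*(8*5) = -865 - 40*40 = -865 - 1600 = -2465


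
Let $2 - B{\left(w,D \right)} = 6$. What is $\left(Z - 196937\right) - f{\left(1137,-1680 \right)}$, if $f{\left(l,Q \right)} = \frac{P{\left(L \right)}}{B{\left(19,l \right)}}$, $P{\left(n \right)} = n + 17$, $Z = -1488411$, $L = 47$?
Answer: $-1685332$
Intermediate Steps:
$B{\left(w,D \right)} = -4$ ($B{\left(w,D \right)} = 2 - 6 = -4$)
$P{\left(n \right)} = 17 + n$
$f{\left(l,Q \right)} = -16$ ($f{\left(l,Q \right)} = \frac{17 + 47}{-4} = 64 \left(- \frac{1}{4}\right) = -16$)
$\left(Z - 196937\right) - f{\left(1137,-1680 \right)} = \left(-1488411 - 196937\right) - -16 = \left(-1488411 - 196937\right) + 16 = -1685348 + 16 = -1685332$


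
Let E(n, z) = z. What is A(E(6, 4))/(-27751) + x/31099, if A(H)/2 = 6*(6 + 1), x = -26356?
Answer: -734017672/863028349 ≈ -0.85051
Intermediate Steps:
A(H) = 84 (A(H) = 2*(6*(6 + 1)) = 2*(6*7) = 2*42 = 84)
A(E(6, 4))/(-27751) + x/31099 = 84/(-27751) - 26356/31099 = 84*(-1/27751) - 26356*1/31099 = -84/27751 - 26356/31099 = -734017672/863028349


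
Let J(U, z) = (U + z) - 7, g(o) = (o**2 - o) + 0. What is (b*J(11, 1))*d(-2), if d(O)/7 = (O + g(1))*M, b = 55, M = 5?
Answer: -19250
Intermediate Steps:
g(o) = o**2 - o
J(U, z) = -7 + U + z
d(O) = 35*O (d(O) = 7*((O + 1*(-1 + 1))*5) = 7*((O + 1*0)*5) = 7*((O + 0)*5) = 7*(O*5) = 7*(5*O) = 35*O)
(b*J(11, 1))*d(-2) = (55*(-7 + 11 + 1))*(35*(-2)) = (55*5)*(-70) = 275*(-70) = -19250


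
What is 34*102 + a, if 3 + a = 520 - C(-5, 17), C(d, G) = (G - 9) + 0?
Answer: 3977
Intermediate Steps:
C(d, G) = -9 + G (C(d, G) = (-9 + G) + 0 = -9 + G)
a = 509 (a = -3 + (520 - (-9 + 17)) = -3 + (520 - 1*8) = -3 + (520 - 8) = -3 + 512 = 509)
34*102 + a = 34*102 + 509 = 3468 + 509 = 3977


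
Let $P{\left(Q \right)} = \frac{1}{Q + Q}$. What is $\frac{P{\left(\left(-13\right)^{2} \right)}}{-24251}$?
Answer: $- \frac{1}{8196838} \approx -1.22 \cdot 10^{-7}$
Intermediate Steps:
$P{\left(Q \right)} = \frac{1}{2 Q}$
$\frac{P{\left(\left(-13\right)^{2} \right)}}{-24251} = \frac{\frac{1}{2} \frac{1}{\left(-13\right)^{2}}}{-24251} = \frac{1}{2 \cdot 169} \left(- \frac{1}{24251}\right) = \frac{1}{2} \cdot \frac{1}{169} \left(- \frac{1}{24251}\right) = \frac{1}{338} \left(- \frac{1}{24251}\right) = - \frac{1}{8196838}$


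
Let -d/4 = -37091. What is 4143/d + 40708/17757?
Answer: 6113168963/2634499548 ≈ 2.3204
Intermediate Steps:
d = 148364 (d = -4*(-37091) = 148364)
4143/d + 40708/17757 = 4143/148364 + 40708/17757 = 6113168963/2634499548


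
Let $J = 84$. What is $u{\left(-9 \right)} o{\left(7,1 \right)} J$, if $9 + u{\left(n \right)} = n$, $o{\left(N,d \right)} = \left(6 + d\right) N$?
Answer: $-74088$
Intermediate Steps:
$o{\left(N,d \right)} = N \left(6 + d\right)$
$u{\left(n \right)} = -9 + n$
$u{\left(-9 \right)} o{\left(7,1 \right)} J = \left(-9 - 9\right) 7 \left(6 + 1\right) 84 = - 18 \cdot 7 \cdot 7 \cdot 84 = \left(-18\right) 49 \cdot 84 = \left(-882\right) 84 = -74088$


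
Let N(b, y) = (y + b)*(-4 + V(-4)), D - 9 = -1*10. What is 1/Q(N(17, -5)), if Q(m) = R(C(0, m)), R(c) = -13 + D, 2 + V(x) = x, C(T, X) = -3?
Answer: -1/14 ≈ -0.071429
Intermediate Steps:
V(x) = -2 + x
D = -1 (D = 9 - 1*10 = 9 - 10 = -1)
R(c) = -14 (R(c) = -13 - 1 = -14)
N(b, y) = -10*b - 10*y (N(b, y) = (y + b)*(-4 + (-2 - 4)) = (b + y)*(-4 - 6) = (b + y)*(-10) = -10*b - 10*y)
Q(m) = -14
1/Q(N(17, -5)) = 1/(-14) = -1/14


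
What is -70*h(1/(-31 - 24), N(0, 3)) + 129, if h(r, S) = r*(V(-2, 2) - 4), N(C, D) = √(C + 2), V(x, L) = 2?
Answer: 1391/11 ≈ 126.45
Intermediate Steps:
N(C, D) = √(2 + C)
h(r, S) = -2*r (h(r, S) = r*(2 - 4) = r*(-2) = -2*r)
-70*h(1/(-31 - 24), N(0, 3)) + 129 = -(-140)/(-31 - 24) + 129 = -(-140)/(-55) + 129 = -(-140)*(-1)/55 + 129 = -70*2/55 + 129 = -28/11 + 129 = 1391/11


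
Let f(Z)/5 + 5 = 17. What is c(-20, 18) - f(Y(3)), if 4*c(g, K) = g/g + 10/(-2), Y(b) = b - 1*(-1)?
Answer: -61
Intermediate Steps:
Y(b) = 1 + b (Y(b) = b + 1 = 1 + b)
f(Z) = 60 (f(Z) = -25 + 5*17 = -25 + 85 = 60)
c(g, K) = -1 (c(g, K) = (g/g + 10/(-2))/4 = (1 + 10*(-½))/4 = (1 - 5)/4 = (¼)*(-4) = -1)
c(-20, 18) - f(Y(3)) = -1 - 1*60 = -1 - 60 = -61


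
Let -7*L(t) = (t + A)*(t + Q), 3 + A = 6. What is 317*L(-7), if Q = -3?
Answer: -12680/7 ≈ -1811.4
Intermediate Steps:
A = 3 (A = -3 + 6 = 3)
L(t) = -(-3 + t)*(3 + t)/7 (L(t) = -(t + 3)*(t - 3)/7 = -(3 + t)*(-3 + t)/7 = -(-3 + t)*(3 + t)/7)
317*L(-7) = 317*(9/7 - 1/7*(-7)**2) = 317*(9/7 - 1/7*49) = 317*(9/7 - 7) = 317*(-40/7) = -12680/7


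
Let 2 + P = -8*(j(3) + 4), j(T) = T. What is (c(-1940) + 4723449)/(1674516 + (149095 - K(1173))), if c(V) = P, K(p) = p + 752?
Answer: 4723391/1821686 ≈ 2.5929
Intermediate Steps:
K(p) = 752 + p
P = -58 (P = -2 - 8*(3 + 4) = -2 - 8*7 = -2 - 56 = -58)
c(V) = -58
(c(-1940) + 4723449)/(1674516 + (149095 - K(1173))) = (-58 + 4723449)/(1674516 + (149095 - (752 + 1173))) = 4723391/(1674516 + (149095 - 1*1925)) = 4723391/(1674516 + (149095 - 1925)) = 4723391/(1674516 + 147170) = 4723391/1821686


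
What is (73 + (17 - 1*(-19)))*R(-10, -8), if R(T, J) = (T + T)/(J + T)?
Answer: 1090/9 ≈ 121.11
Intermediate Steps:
R(T, J) = 2*T/(J + T) (R(T, J) = (2*T)/(J + T) = 2*T/(J + T))
(73 + (17 - 1*(-19)))*R(-10, -8) = (73 + (17 - 1*(-19)))*(2*(-10)/(-8 - 10)) = (73 + (17 + 19))*(2*(-10)/(-18)) = (73 + 36)*(2*(-10)*(-1/18)) = 109*(10/9) = 1090/9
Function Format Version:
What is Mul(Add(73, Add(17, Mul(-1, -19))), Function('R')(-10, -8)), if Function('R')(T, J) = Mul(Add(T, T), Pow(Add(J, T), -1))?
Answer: Rational(1090, 9) ≈ 121.11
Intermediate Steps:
Function('R')(T, J) = Mul(2, T, Pow(Add(J, T), -1)) (Function('R')(T, J) = Mul(Mul(2, T), Pow(Add(J, T), -1)) = Mul(2, T, Pow(Add(J, T), -1)))
Mul(Add(73, Add(17, Mul(-1, -19))), Function('R')(-10, -8)) = Mul(Add(73, Add(17, Mul(-1, -19))), Mul(2, -10, Pow(Add(-8, -10), -1))) = Mul(Add(73, Add(17, 19)), Mul(2, -10, Pow(-18, -1))) = Mul(Add(73, 36), Mul(2, -10, Rational(-1, 18))) = Mul(109, Rational(10, 9)) = Rational(1090, 9)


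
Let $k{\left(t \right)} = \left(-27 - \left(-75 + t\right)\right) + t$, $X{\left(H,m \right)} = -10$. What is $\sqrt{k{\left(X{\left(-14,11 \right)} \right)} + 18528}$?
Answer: $12 \sqrt{129} \approx 136.29$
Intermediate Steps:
$k{\left(t \right)} = 48$ ($k{\left(t \right)} = \left(48 - t\right) + t = 48$)
$\sqrt{k{\left(X{\left(-14,11 \right)} \right)} + 18528} = \sqrt{48 + 18528} = \sqrt{18576} = 12 \sqrt{129}$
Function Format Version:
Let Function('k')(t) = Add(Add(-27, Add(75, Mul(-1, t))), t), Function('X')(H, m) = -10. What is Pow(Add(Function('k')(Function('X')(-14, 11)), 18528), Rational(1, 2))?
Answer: Mul(12, Pow(129, Rational(1, 2))) ≈ 136.29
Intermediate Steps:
Function('k')(t) = 48 (Function('k')(t) = Add(Add(48, Mul(-1, t)), t) = 48)
Pow(Add(Function('k')(Function('X')(-14, 11)), 18528), Rational(1, 2)) = Pow(Add(48, 18528), Rational(1, 2)) = Pow(18576, Rational(1, 2)) = Mul(12, Pow(129, Rational(1, 2)))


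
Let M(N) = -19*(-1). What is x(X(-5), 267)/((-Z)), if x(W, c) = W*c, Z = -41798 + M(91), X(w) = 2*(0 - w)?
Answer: 2670/41779 ≈ 0.063908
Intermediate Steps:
M(N) = 19
X(w) = -2*w (X(w) = 2*(-w) = -2*w)
Z = -41779 (Z = -41798 + 19 = -41779)
x(X(-5), 267)/((-Z)) = (-2*(-5)*267)/((-1*(-41779))) = (10*267)/41779 = 2670*(1/41779) = 2670/41779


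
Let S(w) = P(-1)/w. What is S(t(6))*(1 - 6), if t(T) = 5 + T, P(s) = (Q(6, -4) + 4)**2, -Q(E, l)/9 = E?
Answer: -12500/11 ≈ -1136.4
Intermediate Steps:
Q(E, l) = -9*E
P(s) = 2500 (P(s) = (-9*6 + 4)**2 = (-54 + 4)**2 = (-50)**2 = 2500)
S(w) = 2500/w
S(t(6))*(1 - 6) = (2500/(5 + 6))*(1 - 6) = (2500/11)*(-5) = -12500/11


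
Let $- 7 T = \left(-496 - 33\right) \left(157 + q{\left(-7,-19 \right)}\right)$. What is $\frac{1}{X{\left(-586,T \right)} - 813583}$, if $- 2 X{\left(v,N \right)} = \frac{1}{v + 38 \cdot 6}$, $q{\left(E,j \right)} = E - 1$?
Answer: $- \frac{716}{582525427} \approx -1.2291 \cdot 10^{-6}$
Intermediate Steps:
$q{\left(E,j \right)} = -1 + E$ ($q{\left(E,j \right)} = E - 1 = -1 + E$)
$T = \frac{78821}{7}$ ($T = - \frac{\left(-496 - 33\right) \left(157 - 8\right)}{7} = - \frac{\left(-529\right) \left(157 - 8\right)}{7} = - \frac{\left(-529\right) 149}{7} = \left(- \frac{1}{7}\right) \left(-78821\right) = \frac{78821}{7} \approx 11260.0$)
$X{\left(v,N \right)} = - \frac{1}{2 \left(228 + v\right)}$ ($X{\left(v,N \right)} = - \frac{1}{2 \left(v + 38 \cdot 6\right)} = - \frac{1}{2 \left(v + 228\right)} = - \frac{1}{2 \left(228 + v\right)}$)
$\frac{1}{X{\left(-586,T \right)} - 813583} = \frac{1}{- \frac{1}{456 + 2 \left(-586\right)} - 813583} = \frac{1}{- \frac{1}{456 - 1172} - 813583} = \frac{1}{- \frac{1}{-716} - 813583} = \frac{1}{\left(-1\right) \left(- \frac{1}{716}\right) - 813583} = \frac{1}{\frac{1}{716} - 813583} = \frac{1}{- \frac{582525427}{716}} = - \frac{716}{582525427}$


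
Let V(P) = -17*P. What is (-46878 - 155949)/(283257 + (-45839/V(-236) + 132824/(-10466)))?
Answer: -1419437162764/1982138870047 ≈ -0.71611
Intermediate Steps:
(-46878 - 155949)/(283257 + (-45839/V(-236) + 132824/(-10466))) = (-46878 - 155949)/(283257 + (-45839/((-17*(-236))) + 132824/(-10466))) = -202827/(283257 + (-45839/4012 + 132824*(-1/10466))) = -202827/(283257 + (-45839*1/4012 - 66412/5233)) = -202827/(283257 + (-45839/4012 - 66412/5233)) = -202827/(283257 - 506320431/20994796) = -202827/5946416610141/20994796 = -202827*20994796/5946416610141 = -1419437162764/1982138870047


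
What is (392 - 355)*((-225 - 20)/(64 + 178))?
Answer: -9065/242 ≈ -37.459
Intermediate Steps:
(392 - 355)*((-225 - 20)/(64 + 178)) = 37*(-245/242) = -9065/242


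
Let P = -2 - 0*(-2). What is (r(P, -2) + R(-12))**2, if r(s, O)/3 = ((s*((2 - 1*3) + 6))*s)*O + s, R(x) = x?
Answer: 19044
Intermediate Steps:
P = -2 (P = -2 - 4*0 = -2 + 0 = -2)
r(s, O) = 3*s + 15*O*s**2 (r(s, O) = 3*(((s*((2 - 1*3) + 6))*s)*O + s) = 3*(((s*((2 - 3) + 6))*s)*O + s) = 3*(((s*(-1 + 6))*s)*O + s) = 3*(((s*5)*s)*O + s) = 3*(((5*s)*s)*O + s) = 3*((5*s**2)*O + s) = 3*(5*O*s**2 + s) = 3*(s + 5*O*s**2) = 3*s + 15*O*s**2)
(r(P, -2) + R(-12))**2 = (3*(-2)*(1 + 5*(-2)*(-2)) - 12)**2 = (3*(-2)*(1 + 20) - 12)**2 = (3*(-2)*21 - 12)**2 = (-126 - 12)**2 = (-138)**2 = 19044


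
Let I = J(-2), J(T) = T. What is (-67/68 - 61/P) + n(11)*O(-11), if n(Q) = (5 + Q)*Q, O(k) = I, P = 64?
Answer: -385085/1088 ≈ -353.94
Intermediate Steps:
I = -2
O(k) = -2
n(Q) = Q*(5 + Q)
(-67/68 - 61/P) + n(11)*O(-11) = (-67/68 - 61/64) + (11*(5 + 11))*(-2) = (-67*1/68 - 61*1/64) + (11*16)*(-2) = (-67/68 - 61/64) + 176*(-2) = -2109/1088 - 352 = -385085/1088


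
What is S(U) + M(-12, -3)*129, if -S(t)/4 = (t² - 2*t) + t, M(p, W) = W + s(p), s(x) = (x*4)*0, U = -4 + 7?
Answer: -411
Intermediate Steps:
U = 3
s(x) = 0 (s(x) = (4*x)*0 = 0)
M(p, W) = W (M(p, W) = W + 0 = W)
S(t) = -4*t² + 4*t (S(t) = -4*((t² - 2*t) + t) = -4*(t² - t) = -4*t² + 4*t)
S(U) + M(-12, -3)*129 = 4*3*(1 - 1*3) - 3*129 = 4*3*(1 - 3) - 387 = 4*3*(-2) - 387 = -24 - 387 = -411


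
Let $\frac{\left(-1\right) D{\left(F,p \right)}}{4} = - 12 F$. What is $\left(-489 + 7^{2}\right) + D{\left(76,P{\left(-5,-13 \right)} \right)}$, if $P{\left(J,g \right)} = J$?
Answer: $3208$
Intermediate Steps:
$D{\left(F,p \right)} = 48 F$ ($D{\left(F,p \right)} = - 4 \left(- 12 F\right) = 48 F$)
$\left(-489 + 7^{2}\right) + D{\left(76,P{\left(-5,-13 \right)} \right)} = \left(-489 + 7^{2}\right) + 48 \cdot 76 = \left(-489 + 49\right) + 3648 = -440 + 3648 = 3208$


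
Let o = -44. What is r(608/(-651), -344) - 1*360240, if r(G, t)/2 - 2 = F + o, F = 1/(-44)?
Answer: -7927129/22 ≈ -3.6032e+5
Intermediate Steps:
F = -1/44 ≈ -0.022727
r(G, t) = -1849/22 (r(G, t) = 4 + 2*(-1/44 - 44) = 4 + 2*(-1937/44) = 4 - 1937/22 = -1849/22)
r(608/(-651), -344) - 1*360240 = -1849/22 - 1*360240 = -1849/22 - 360240 = -7927129/22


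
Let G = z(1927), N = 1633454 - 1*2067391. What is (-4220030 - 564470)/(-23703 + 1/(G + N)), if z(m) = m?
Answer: 2066951845000/10239933031 ≈ 201.85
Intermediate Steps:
N = -433937 (N = 1633454 - 2067391 = -433937)
G = 1927
(-4220030 - 564470)/(-23703 + 1/(G + N)) = (-4220030 - 564470)/(-23703 + 1/(1927 - 433937)) = -4784500/(-23703 + 1/(-432010)) = -4784500/(-23703 - 1/432010) = -4784500/(-10239933031/432010) = -4784500*(-432010/10239933031) = 2066951845000/10239933031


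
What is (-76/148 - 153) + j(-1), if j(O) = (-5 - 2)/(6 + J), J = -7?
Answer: -5421/37 ≈ -146.51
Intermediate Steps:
j(O) = 7 (j(O) = (-5 - 2)/(6 - 7) = -7/(-1) = -7*(-1) = 7)
(-76/148 - 153) + j(-1) = (-76/148 - 153) + 7 = (-76*1/148 - 153) + 7 = (-19/37 - 153) + 7 = -5680/37 + 7 = -5421/37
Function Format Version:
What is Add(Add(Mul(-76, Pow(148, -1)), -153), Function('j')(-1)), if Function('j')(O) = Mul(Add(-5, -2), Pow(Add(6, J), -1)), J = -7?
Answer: Rational(-5421, 37) ≈ -146.51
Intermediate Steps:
Function('j')(O) = 7 (Function('j')(O) = Mul(Add(-5, -2), Pow(Add(6, -7), -1)) = Mul(-7, Pow(-1, -1)) = Mul(-7, -1) = 7)
Add(Add(Mul(-76, Pow(148, -1)), -153), Function('j')(-1)) = Add(Add(Mul(-76, Pow(148, -1)), -153), 7) = Add(Add(Mul(-76, Rational(1, 148)), -153), 7) = Add(Add(Rational(-19, 37), -153), 7) = Add(Rational(-5680, 37), 7) = Rational(-5421, 37)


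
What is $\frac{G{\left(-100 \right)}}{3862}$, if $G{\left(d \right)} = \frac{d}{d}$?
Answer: $\frac{1}{3862} \approx 0.00025893$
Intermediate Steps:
$G{\left(d \right)} = 1$
$\frac{G{\left(-100 \right)}}{3862} = 1 \cdot \frac{1}{3862} = \frac{1}{3862}$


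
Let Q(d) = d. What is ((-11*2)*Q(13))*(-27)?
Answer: 7722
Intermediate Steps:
((-11*2)*Q(13))*(-27) = (-11*2*13)*(-27) = -22*13*(-27) = -286*(-27) = 7722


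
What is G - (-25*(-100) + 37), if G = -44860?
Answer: -47397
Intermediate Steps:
G - (-25*(-100) + 37) = -44860 - (-25*(-100) + 37) = -44860 - (2500 + 37) = -44860 - 1*2537 = -44860 - 2537 = -47397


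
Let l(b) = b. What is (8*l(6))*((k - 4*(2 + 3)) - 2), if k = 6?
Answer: -768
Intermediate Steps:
(8*l(6))*((k - 4*(2 + 3)) - 2) = (8*6)*((6 - 4*(2 + 3)) - 2) = 48*((6 - 4*5) - 2) = 48*((6 - 20) - 2) = 48*(-14 - 2) = 48*(-16) = -768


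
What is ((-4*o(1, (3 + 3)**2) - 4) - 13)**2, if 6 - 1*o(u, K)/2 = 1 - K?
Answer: 119025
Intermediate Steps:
o(u, K) = 10 + 2*K (o(u, K) = 12 - 2*(1 - K) = 12 + (-2 + 2*K) = 10 + 2*K)
((-4*o(1, (3 + 3)**2) - 4) - 13)**2 = ((-4*(10 + 2*(3 + 3)**2) - 4) - 13)**2 = ((-4*(10 + 2*6**2) - 4) - 13)**2 = ((-4*(10 + 2*36) - 4) - 13)**2 = ((-4*(10 + 72) - 4) - 13)**2 = ((-4*82 - 4) - 13)**2 = ((-328 - 4) - 13)**2 = (-332 - 13)**2 = (-345)**2 = 119025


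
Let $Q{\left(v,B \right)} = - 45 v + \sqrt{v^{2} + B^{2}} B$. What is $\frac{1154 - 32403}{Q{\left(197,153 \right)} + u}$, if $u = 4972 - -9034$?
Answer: $\frac{160651109}{1430031281} - \frac{4781097 \sqrt{62218}}{1430031281} \approx -0.72161$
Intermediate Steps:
$u = 14006$ ($u = 4972 + 9034 = 14006$)
$Q{\left(v,B \right)} = - 45 v + B \sqrt{B^{2} + v^{2}}$ ($Q{\left(v,B \right)} = - 45 v + \sqrt{B^{2} + v^{2}} B = - 45 v + B \sqrt{B^{2} + v^{2}}$)
$\frac{1154 - 32403}{Q{\left(197,153 \right)} + u} = \frac{1154 - 32403}{\left(\left(-45\right) 197 + 153 \sqrt{153^{2} + 197^{2}}\right) + 14006} = - \frac{31249}{\left(-8865 + 153 \sqrt{23409 + 38809}\right) + 14006} = - \frac{31249}{\left(-8865 + 153 \sqrt{62218}\right) + 14006} = - \frac{31249}{5141 + 153 \sqrt{62218}}$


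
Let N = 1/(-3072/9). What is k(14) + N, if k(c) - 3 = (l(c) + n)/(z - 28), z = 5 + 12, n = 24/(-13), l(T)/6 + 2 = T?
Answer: -495021/146432 ≈ -3.3806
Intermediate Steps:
l(T) = -12 + 6*T
N = -3/1024 (N = 1/(-3072*⅑) = 1/(-1024/3) = -3/1024 ≈ -0.0029297)
n = -24/13 (n = 24*(-1/13) = -24/13 ≈ -1.8462)
z = 17
k(c) = 609/143 - 6*c/11 (k(c) = 3 + ((-12 + 6*c) - 24/13)/(17 - 28) = 3 + (-180/13 + 6*c)/(-11) = 3 + (-180/13 + 6*c)*(-1/11) = 3 + (180/143 - 6*c/11) = 609/143 - 6*c/11)
k(14) + N = (609/143 - 6/11*14) - 3/1024 = (609/143 - 84/11) - 3/1024 = -483/143 - 3/1024 = -495021/146432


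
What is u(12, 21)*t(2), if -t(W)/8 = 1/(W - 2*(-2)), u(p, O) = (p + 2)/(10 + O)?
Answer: -56/93 ≈ -0.60215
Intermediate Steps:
u(p, O) = (2 + p)/(10 + O)
t(W) = -8/(4 + W) (t(W) = -8/(W - 2*(-2)) = -8/(W + 4) = -8/(4 + W))
u(12, 21)*t(2) = ((2 + 12)/(10 + 21))*(-8/(4 + 2)) = (14/31)*(-8/6) = ((1/31)*14)*(-8*1/6) = (14/31)*(-4/3) = -56/93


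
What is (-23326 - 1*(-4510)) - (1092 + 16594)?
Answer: -36502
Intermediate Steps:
(-23326 - 1*(-4510)) - (1092 + 16594) = (-23326 + 4510) - 1*17686 = -18816 - 17686 = -36502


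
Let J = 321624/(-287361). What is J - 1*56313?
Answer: -599351171/10643 ≈ -56314.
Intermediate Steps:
J = -11912/10643 (J = 321624*(-1/287361) = -11912/10643 ≈ -1.1192)
J - 1*56313 = -11912/10643 - 1*56313 = -11912/10643 - 56313 = -599351171/10643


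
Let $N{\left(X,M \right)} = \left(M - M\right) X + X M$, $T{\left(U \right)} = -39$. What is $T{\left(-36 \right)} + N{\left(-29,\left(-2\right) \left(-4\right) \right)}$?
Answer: $-271$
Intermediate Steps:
$N{\left(X,M \right)} = M X$ ($N{\left(X,M \right)} = 0 X + M X = 0 + M X = M X$)
$T{\left(-36 \right)} + N{\left(-29,\left(-2\right) \left(-4\right) \right)} = -39 + \left(-2\right) \left(-4\right) \left(-29\right) = -39 + 8 \left(-29\right) = -39 - 232 = -271$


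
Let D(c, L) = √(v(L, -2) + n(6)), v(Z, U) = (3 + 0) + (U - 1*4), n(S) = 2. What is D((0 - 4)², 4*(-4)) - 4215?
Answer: -4215 + I ≈ -4215.0 + 1.0*I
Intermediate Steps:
v(Z, U) = -1 + U (v(Z, U) = 3 + (U - 4) = 3 + (-4 + U) = -1 + U)
D(c, L) = I (D(c, L) = √((-1 - 2) + 2) = √(-3 + 2) = √(-1) = I)
D((0 - 4)², 4*(-4)) - 4215 = I - 4215 = -4215 + I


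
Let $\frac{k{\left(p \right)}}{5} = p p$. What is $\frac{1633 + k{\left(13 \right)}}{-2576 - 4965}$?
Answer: $- \frac{2478}{7541} \approx -0.3286$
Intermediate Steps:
$k{\left(p \right)} = 5 p^{2}$ ($k{\left(p \right)} = 5 p p = 5 p^{2}$)
$\frac{1633 + k{\left(13 \right)}}{-2576 - 4965} = \frac{1633 + 5 \cdot 13^{2}}{-2576 - 4965} = \frac{1633 + 5 \cdot 169}{-7541} = \left(1633 + 845\right) \left(- \frac{1}{7541}\right) = 2478 \left(- \frac{1}{7541}\right) = - \frac{2478}{7541}$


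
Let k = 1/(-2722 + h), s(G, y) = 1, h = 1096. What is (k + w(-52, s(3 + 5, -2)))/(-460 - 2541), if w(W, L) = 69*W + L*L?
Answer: 5832463/4879626 ≈ 1.1953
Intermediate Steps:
k = -1/1626 (k = 1/(-2722 + 1096) = 1/(-1626) = -1/1626 ≈ -0.00061501)
w(W, L) = L**2 + 69*W (w(W, L) = 69*W + L**2 = L**2 + 69*W)
(k + w(-52, s(3 + 5, -2)))/(-460 - 2541) = (-1/1626 + (1**2 + 69*(-52)))/(-460 - 2541) = (-1/1626 + (1 - 3588))/(-3001) = (-1/1626 - 3587)*(-1/3001) = -5832463/1626*(-1/3001) = 5832463/4879626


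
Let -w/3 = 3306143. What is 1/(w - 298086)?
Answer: -1/10216515 ≈ -9.7881e-8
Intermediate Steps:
w = -9918429 (w = -3*3306143 = -9918429)
1/(w - 298086) = 1/(-9918429 - 298086) = 1/(-10216515) = -1/10216515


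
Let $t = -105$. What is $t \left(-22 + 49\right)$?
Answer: $-2835$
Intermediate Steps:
$t \left(-22 + 49\right) = - 105 \left(-22 + 49\right) = \left(-105\right) 27 = -2835$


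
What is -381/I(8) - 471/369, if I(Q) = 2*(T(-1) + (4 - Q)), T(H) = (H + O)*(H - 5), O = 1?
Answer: 45607/984 ≈ 46.349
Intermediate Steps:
T(H) = (1 + H)*(-5 + H) (T(H) = (H + 1)*(H - 5) = (1 + H)*(-5 + H))
I(Q) = 8 - 2*Q (I(Q) = 2*((-5 + (-1)² - 4*(-1)) + (4 - Q)) = 2*((-5 + 1 + 4) + (4 - Q)) = 2*(0 + (4 - Q)) = 2*(4 - Q) = 8 - 2*Q)
-381/I(8) - 471/369 = -381/(8 - 2*8) - 471/369 = -381/(8 - 16) - 471*1/369 = -381/(-8) - 157/123 = -381*(-⅛) - 157/123 = 381/8 - 157/123 = 45607/984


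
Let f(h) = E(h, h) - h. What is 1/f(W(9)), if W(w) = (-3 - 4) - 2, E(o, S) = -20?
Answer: -1/11 ≈ -0.090909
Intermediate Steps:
W(w) = -9 (W(w) = -7 - 2 = -9)
f(h) = -20 - h
1/f(W(9)) = 1/(-20 - 1*(-9)) = 1/(-20 + 9) = 1/(-11) = -1/11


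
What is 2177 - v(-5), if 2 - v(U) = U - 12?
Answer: 2158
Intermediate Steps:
v(U) = 14 - U (v(U) = 2 - (U - 12) = 2 - (-12 + U) = 2 + (12 - U) = 14 - U)
2177 - v(-5) = 2177 - (14 - 1*(-5)) = 2177 - (14 + 5) = 2177 - 1*19 = 2177 - 19 = 2158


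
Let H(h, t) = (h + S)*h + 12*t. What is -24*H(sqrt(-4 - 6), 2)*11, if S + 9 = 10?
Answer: -3696 - 264*I*sqrt(10) ≈ -3696.0 - 834.84*I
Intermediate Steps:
S = 1 (S = -9 + 10 = 1)
H(h, t) = 12*t + h*(1 + h) (H(h, t) = (h + 1)*h + 12*t = (1 + h)*h + 12*t = h*(1 + h) + 12*t = 12*t + h*(1 + h))
-24*H(sqrt(-4 - 6), 2)*11 = -24*(sqrt(-4 - 6) + (sqrt(-4 - 6))**2 + 12*2)*11 = -24*(sqrt(-10) + (sqrt(-10))**2 + 24)*11 = -24*(I*sqrt(10) + (I*sqrt(10))**2 + 24)*11 = -24*(I*sqrt(10) - 10 + 24)*11 = -24*(14 + I*sqrt(10))*11 = (-336 - 24*I*sqrt(10))*11 = -3696 - 264*I*sqrt(10)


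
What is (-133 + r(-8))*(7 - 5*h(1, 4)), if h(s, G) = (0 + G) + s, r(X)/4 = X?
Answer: 2970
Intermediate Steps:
r(X) = 4*X
h(s, G) = G + s
(-133 + r(-8))*(7 - 5*h(1, 4)) = (-133 + 4*(-8))*(7 - 5*(4 + 1)) = (-133 - 32)*(7 - 5*5) = -165*(7 - 25) = -165*(-18) = 2970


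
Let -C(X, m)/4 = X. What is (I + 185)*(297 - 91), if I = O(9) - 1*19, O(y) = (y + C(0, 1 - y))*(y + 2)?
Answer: 54590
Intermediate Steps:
C(X, m) = -4*X
O(y) = y*(2 + y) (O(y) = (y - 4*0)*(y + 2) = (y + 0)*(2 + y) = y*(2 + y))
I = 80 (I = 9*(2 + 9) - 1*19 = 9*11 - 19 = 99 - 19 = 80)
(I + 185)*(297 - 91) = (80 + 185)*(297 - 91) = 265*206 = 54590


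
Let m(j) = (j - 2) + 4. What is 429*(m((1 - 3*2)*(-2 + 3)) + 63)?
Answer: 25740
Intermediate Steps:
m(j) = 2 + j (m(j) = (-2 + j) + 4 = 2 + j)
429*(m((1 - 3*2)*(-2 + 3)) + 63) = 429*((2 + (1 - 3*2)*(-2 + 3)) + 63) = 429*((2 + (1 - 6)*1) + 63) = 429*((2 - 5*1) + 63) = 429*((2 - 5) + 63) = 429*(-3 + 63) = 429*60 = 25740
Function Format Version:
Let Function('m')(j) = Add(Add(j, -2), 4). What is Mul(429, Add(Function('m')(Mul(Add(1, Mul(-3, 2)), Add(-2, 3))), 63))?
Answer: 25740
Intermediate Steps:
Function('m')(j) = Add(2, j) (Function('m')(j) = Add(Add(-2, j), 4) = Add(2, j))
Mul(429, Add(Function('m')(Mul(Add(1, Mul(-3, 2)), Add(-2, 3))), 63)) = Mul(429, Add(Add(2, Mul(Add(1, Mul(-3, 2)), Add(-2, 3))), 63)) = Mul(429, Add(Add(2, Mul(Add(1, -6), 1)), 63)) = Mul(429, Add(Add(2, Mul(-5, 1)), 63)) = Mul(429, Add(Add(2, -5), 63)) = Mul(429, Add(-3, 63)) = Mul(429, 60) = 25740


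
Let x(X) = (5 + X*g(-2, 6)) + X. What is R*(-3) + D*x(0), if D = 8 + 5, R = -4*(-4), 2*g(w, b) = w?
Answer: 17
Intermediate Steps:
g(w, b) = w/2
R = 16
x(X) = 5 (x(X) = (5 + X*((½)*(-2))) + X = (5 + X*(-1)) + X = (5 - X) + X = 5)
D = 13
R*(-3) + D*x(0) = 16*(-3) + 13*5 = -48 + 65 = 17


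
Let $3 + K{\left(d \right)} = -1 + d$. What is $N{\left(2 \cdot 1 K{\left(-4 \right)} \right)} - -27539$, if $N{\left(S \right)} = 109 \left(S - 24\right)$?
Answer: $23179$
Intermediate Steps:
$K{\left(d \right)} = -4 + d$ ($K{\left(d \right)} = -3 + \left(-1 + d\right) = -4 + d$)
$N{\left(S \right)} = -2616 + 109 S$ ($N{\left(S \right)} = 109 \left(-24 + S\right) = -2616 + 109 S$)
$N{\left(2 \cdot 1 K{\left(-4 \right)} \right)} - -27539 = \left(-2616 + 109 \cdot 2 \cdot 1 \left(-4 - 4\right)\right) - -27539 = \left(-2616 + 109 \cdot 2 \left(-8\right)\right) + 27539 = \left(-2616 + 109 \left(-16\right)\right) + 27539 = \left(-2616 - 1744\right) + 27539 = -4360 + 27539 = 23179$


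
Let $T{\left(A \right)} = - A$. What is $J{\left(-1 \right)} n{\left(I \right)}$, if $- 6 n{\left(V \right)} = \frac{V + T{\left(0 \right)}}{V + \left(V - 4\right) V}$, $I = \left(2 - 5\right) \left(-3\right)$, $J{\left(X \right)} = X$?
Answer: $\frac{1}{36} \approx 0.027778$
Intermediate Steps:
$I = 9$ ($I = \left(-3\right) \left(-3\right) = 9$)
$n{\left(V \right)} = - \frac{V}{6 \left(V + V \left(-4 + V\right)\right)}$ ($n{\left(V \right)} = - \frac{\left(V - 0\right) \frac{1}{V + \left(V - 4\right) V}}{6} = - \frac{\left(V + 0\right) \frac{1}{V + \left(-4 + V\right) V}}{6} = - \frac{V \frac{1}{V + V \left(-4 + V\right)}}{6} = - \frac{V}{6 \left(V + V \left(-4 + V\right)\right)}$)
$J{\left(-1 \right)} n{\left(I \right)} = - \frac{-1}{-18 + 6 \cdot 9} = - \frac{-1}{-18 + 54} = - \frac{-1}{36} = \left(-1\right) \left(- \frac{1}{36}\right) = \frac{1}{36}$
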